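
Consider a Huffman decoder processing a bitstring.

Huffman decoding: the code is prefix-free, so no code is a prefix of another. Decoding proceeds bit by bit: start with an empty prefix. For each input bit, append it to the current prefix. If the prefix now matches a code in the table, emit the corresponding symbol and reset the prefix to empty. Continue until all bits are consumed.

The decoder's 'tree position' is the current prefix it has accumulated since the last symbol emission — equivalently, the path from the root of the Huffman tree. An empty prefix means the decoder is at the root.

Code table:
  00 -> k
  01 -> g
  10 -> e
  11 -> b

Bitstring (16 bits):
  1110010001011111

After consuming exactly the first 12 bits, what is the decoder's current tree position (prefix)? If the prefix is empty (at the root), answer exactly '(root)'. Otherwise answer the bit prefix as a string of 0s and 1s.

Answer: (root)

Derivation:
Bit 0: prefix='1' (no match yet)
Bit 1: prefix='11' -> emit 'b', reset
Bit 2: prefix='1' (no match yet)
Bit 3: prefix='10' -> emit 'e', reset
Bit 4: prefix='0' (no match yet)
Bit 5: prefix='01' -> emit 'g', reset
Bit 6: prefix='0' (no match yet)
Bit 7: prefix='00' -> emit 'k', reset
Bit 8: prefix='0' (no match yet)
Bit 9: prefix='01' -> emit 'g', reset
Bit 10: prefix='0' (no match yet)
Bit 11: prefix='01' -> emit 'g', reset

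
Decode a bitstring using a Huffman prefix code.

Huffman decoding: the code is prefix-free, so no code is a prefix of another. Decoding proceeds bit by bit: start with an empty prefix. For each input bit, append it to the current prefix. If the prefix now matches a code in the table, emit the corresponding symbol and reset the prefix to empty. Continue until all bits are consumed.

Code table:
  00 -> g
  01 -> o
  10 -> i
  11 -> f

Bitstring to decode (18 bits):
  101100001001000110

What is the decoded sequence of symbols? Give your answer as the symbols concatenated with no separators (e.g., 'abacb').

Answer: ifggiogoi

Derivation:
Bit 0: prefix='1' (no match yet)
Bit 1: prefix='10' -> emit 'i', reset
Bit 2: prefix='1' (no match yet)
Bit 3: prefix='11' -> emit 'f', reset
Bit 4: prefix='0' (no match yet)
Bit 5: prefix='00' -> emit 'g', reset
Bit 6: prefix='0' (no match yet)
Bit 7: prefix='00' -> emit 'g', reset
Bit 8: prefix='1' (no match yet)
Bit 9: prefix='10' -> emit 'i', reset
Bit 10: prefix='0' (no match yet)
Bit 11: prefix='01' -> emit 'o', reset
Bit 12: prefix='0' (no match yet)
Bit 13: prefix='00' -> emit 'g', reset
Bit 14: prefix='0' (no match yet)
Bit 15: prefix='01' -> emit 'o', reset
Bit 16: prefix='1' (no match yet)
Bit 17: prefix='10' -> emit 'i', reset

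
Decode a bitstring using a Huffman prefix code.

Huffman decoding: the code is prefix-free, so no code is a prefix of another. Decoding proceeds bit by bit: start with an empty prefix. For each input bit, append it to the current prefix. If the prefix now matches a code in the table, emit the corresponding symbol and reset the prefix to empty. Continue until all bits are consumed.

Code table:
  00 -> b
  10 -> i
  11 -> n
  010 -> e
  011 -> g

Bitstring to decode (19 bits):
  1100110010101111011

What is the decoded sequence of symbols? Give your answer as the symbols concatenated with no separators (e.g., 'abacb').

Bit 0: prefix='1' (no match yet)
Bit 1: prefix='11' -> emit 'n', reset
Bit 2: prefix='0' (no match yet)
Bit 3: prefix='00' -> emit 'b', reset
Bit 4: prefix='1' (no match yet)
Bit 5: prefix='11' -> emit 'n', reset
Bit 6: prefix='0' (no match yet)
Bit 7: prefix='00' -> emit 'b', reset
Bit 8: prefix='1' (no match yet)
Bit 9: prefix='10' -> emit 'i', reset
Bit 10: prefix='1' (no match yet)
Bit 11: prefix='10' -> emit 'i', reset
Bit 12: prefix='1' (no match yet)
Bit 13: prefix='11' -> emit 'n', reset
Bit 14: prefix='1' (no match yet)
Bit 15: prefix='11' -> emit 'n', reset
Bit 16: prefix='0' (no match yet)
Bit 17: prefix='01' (no match yet)
Bit 18: prefix='011' -> emit 'g', reset

Answer: nbnbiinng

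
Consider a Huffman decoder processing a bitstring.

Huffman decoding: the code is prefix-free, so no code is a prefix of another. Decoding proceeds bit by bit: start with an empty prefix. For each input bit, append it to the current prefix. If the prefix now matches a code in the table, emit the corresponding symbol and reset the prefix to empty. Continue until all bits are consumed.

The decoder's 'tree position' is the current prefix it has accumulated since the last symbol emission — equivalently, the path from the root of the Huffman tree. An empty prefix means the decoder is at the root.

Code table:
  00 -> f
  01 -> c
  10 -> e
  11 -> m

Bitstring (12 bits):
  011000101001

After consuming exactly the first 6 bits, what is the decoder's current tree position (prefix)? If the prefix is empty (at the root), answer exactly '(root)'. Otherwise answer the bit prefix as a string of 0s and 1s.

Answer: (root)

Derivation:
Bit 0: prefix='0' (no match yet)
Bit 1: prefix='01' -> emit 'c', reset
Bit 2: prefix='1' (no match yet)
Bit 3: prefix='10' -> emit 'e', reset
Bit 4: prefix='0' (no match yet)
Bit 5: prefix='00' -> emit 'f', reset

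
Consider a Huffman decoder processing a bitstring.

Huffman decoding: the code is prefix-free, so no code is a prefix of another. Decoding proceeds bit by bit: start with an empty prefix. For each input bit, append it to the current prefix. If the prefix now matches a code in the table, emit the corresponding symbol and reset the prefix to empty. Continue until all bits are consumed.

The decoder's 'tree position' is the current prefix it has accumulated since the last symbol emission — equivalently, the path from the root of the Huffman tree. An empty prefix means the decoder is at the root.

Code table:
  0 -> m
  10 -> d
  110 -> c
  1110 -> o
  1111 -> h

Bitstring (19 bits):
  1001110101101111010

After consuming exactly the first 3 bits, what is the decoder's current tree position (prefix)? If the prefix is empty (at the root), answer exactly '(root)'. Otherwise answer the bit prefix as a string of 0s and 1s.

Answer: (root)

Derivation:
Bit 0: prefix='1' (no match yet)
Bit 1: prefix='10' -> emit 'd', reset
Bit 2: prefix='0' -> emit 'm', reset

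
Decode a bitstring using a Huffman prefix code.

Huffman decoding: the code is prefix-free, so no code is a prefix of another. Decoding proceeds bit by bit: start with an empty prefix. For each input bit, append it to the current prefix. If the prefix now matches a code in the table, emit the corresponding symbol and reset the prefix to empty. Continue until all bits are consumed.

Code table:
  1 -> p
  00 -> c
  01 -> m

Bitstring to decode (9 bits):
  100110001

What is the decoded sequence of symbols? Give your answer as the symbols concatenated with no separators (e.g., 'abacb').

Answer: pcppcm

Derivation:
Bit 0: prefix='1' -> emit 'p', reset
Bit 1: prefix='0' (no match yet)
Bit 2: prefix='00' -> emit 'c', reset
Bit 3: prefix='1' -> emit 'p', reset
Bit 4: prefix='1' -> emit 'p', reset
Bit 5: prefix='0' (no match yet)
Bit 6: prefix='00' -> emit 'c', reset
Bit 7: prefix='0' (no match yet)
Bit 8: prefix='01' -> emit 'm', reset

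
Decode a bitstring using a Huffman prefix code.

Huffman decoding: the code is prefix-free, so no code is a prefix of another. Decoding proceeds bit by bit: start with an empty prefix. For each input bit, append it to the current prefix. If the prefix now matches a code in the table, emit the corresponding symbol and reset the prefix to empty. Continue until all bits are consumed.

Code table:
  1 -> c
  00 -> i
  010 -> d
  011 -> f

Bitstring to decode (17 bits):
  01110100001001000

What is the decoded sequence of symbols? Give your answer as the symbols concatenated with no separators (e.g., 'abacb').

Answer: fcdiddi

Derivation:
Bit 0: prefix='0' (no match yet)
Bit 1: prefix='01' (no match yet)
Bit 2: prefix='011' -> emit 'f', reset
Bit 3: prefix='1' -> emit 'c', reset
Bit 4: prefix='0' (no match yet)
Bit 5: prefix='01' (no match yet)
Bit 6: prefix='010' -> emit 'd', reset
Bit 7: prefix='0' (no match yet)
Bit 8: prefix='00' -> emit 'i', reset
Bit 9: prefix='0' (no match yet)
Bit 10: prefix='01' (no match yet)
Bit 11: prefix='010' -> emit 'd', reset
Bit 12: prefix='0' (no match yet)
Bit 13: prefix='01' (no match yet)
Bit 14: prefix='010' -> emit 'd', reset
Bit 15: prefix='0' (no match yet)
Bit 16: prefix='00' -> emit 'i', reset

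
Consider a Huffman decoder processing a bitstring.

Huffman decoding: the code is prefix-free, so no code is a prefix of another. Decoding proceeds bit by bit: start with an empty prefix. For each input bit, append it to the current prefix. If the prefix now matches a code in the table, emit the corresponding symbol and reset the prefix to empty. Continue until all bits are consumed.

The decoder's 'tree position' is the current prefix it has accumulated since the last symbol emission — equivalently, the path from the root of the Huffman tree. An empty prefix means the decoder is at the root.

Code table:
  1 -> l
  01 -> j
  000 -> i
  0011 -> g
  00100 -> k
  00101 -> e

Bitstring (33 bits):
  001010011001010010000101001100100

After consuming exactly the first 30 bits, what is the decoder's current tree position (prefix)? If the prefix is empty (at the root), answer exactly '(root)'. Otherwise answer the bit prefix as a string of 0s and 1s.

Answer: 00

Derivation:
Bit 0: prefix='0' (no match yet)
Bit 1: prefix='00' (no match yet)
Bit 2: prefix='001' (no match yet)
Bit 3: prefix='0010' (no match yet)
Bit 4: prefix='00101' -> emit 'e', reset
Bit 5: prefix='0' (no match yet)
Bit 6: prefix='00' (no match yet)
Bit 7: prefix='001' (no match yet)
Bit 8: prefix='0011' -> emit 'g', reset
Bit 9: prefix='0' (no match yet)
Bit 10: prefix='00' (no match yet)
Bit 11: prefix='001' (no match yet)
Bit 12: prefix='0010' (no match yet)
Bit 13: prefix='00101' -> emit 'e', reset
Bit 14: prefix='0' (no match yet)
Bit 15: prefix='00' (no match yet)
Bit 16: prefix='001' (no match yet)
Bit 17: prefix='0010' (no match yet)
Bit 18: prefix='00100' -> emit 'k', reset
Bit 19: prefix='0' (no match yet)
Bit 20: prefix='00' (no match yet)
Bit 21: prefix='001' (no match yet)
Bit 22: prefix='0010' (no match yet)
Bit 23: prefix='00101' -> emit 'e', reset
Bit 24: prefix='0' (no match yet)
Bit 25: prefix='00' (no match yet)
Bit 26: prefix='001' (no match yet)
Bit 27: prefix='0011' -> emit 'g', reset
Bit 28: prefix='0' (no match yet)
Bit 29: prefix='00' (no match yet)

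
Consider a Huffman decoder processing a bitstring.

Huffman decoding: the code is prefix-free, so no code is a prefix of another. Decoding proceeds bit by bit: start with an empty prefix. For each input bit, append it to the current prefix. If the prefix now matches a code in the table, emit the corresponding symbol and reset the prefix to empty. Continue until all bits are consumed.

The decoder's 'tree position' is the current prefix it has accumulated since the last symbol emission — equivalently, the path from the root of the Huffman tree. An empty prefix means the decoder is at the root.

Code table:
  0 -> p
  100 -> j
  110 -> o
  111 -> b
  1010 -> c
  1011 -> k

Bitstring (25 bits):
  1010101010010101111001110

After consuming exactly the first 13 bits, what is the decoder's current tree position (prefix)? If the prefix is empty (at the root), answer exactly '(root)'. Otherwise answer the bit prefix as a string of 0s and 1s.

Bit 0: prefix='1' (no match yet)
Bit 1: prefix='10' (no match yet)
Bit 2: prefix='101' (no match yet)
Bit 3: prefix='1010' -> emit 'c', reset
Bit 4: prefix='1' (no match yet)
Bit 5: prefix='10' (no match yet)
Bit 6: prefix='101' (no match yet)
Bit 7: prefix='1010' -> emit 'c', reset
Bit 8: prefix='1' (no match yet)
Bit 9: prefix='10' (no match yet)
Bit 10: prefix='100' -> emit 'j', reset
Bit 11: prefix='1' (no match yet)
Bit 12: prefix='10' (no match yet)

Answer: 10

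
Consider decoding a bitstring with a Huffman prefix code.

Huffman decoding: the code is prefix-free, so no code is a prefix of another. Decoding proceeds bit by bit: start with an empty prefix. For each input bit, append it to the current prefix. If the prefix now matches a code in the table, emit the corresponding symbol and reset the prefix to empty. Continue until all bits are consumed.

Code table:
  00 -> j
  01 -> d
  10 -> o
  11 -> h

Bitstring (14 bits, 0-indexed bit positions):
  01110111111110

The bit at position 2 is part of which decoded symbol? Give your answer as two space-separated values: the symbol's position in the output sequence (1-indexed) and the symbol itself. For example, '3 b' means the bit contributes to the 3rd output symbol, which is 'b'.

Bit 0: prefix='0' (no match yet)
Bit 1: prefix='01' -> emit 'd', reset
Bit 2: prefix='1' (no match yet)
Bit 3: prefix='11' -> emit 'h', reset
Bit 4: prefix='0' (no match yet)
Bit 5: prefix='01' -> emit 'd', reset
Bit 6: prefix='1' (no match yet)

Answer: 2 h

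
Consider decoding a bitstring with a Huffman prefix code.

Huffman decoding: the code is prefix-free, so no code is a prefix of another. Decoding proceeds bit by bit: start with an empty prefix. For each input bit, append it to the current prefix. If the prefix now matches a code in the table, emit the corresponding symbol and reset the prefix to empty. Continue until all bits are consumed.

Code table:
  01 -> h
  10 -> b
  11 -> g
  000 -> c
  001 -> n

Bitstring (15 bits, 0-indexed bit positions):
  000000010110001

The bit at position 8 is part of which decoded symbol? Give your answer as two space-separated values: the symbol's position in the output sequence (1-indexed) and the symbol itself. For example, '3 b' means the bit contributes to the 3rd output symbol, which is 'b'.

Bit 0: prefix='0' (no match yet)
Bit 1: prefix='00' (no match yet)
Bit 2: prefix='000' -> emit 'c', reset
Bit 3: prefix='0' (no match yet)
Bit 4: prefix='00' (no match yet)
Bit 5: prefix='000' -> emit 'c', reset
Bit 6: prefix='0' (no match yet)
Bit 7: prefix='01' -> emit 'h', reset
Bit 8: prefix='0' (no match yet)
Bit 9: prefix='01' -> emit 'h', reset
Bit 10: prefix='1' (no match yet)
Bit 11: prefix='10' -> emit 'b', reset
Bit 12: prefix='0' (no match yet)

Answer: 4 h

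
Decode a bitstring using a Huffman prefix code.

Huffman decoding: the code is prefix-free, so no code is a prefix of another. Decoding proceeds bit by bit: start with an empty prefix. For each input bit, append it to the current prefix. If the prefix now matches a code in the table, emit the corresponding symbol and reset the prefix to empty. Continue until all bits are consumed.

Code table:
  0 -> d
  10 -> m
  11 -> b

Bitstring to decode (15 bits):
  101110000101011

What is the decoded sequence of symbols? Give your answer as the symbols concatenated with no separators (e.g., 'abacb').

Answer: mbmdddmmb

Derivation:
Bit 0: prefix='1' (no match yet)
Bit 1: prefix='10' -> emit 'm', reset
Bit 2: prefix='1' (no match yet)
Bit 3: prefix='11' -> emit 'b', reset
Bit 4: prefix='1' (no match yet)
Bit 5: prefix='10' -> emit 'm', reset
Bit 6: prefix='0' -> emit 'd', reset
Bit 7: prefix='0' -> emit 'd', reset
Bit 8: prefix='0' -> emit 'd', reset
Bit 9: prefix='1' (no match yet)
Bit 10: prefix='10' -> emit 'm', reset
Bit 11: prefix='1' (no match yet)
Bit 12: prefix='10' -> emit 'm', reset
Bit 13: prefix='1' (no match yet)
Bit 14: prefix='11' -> emit 'b', reset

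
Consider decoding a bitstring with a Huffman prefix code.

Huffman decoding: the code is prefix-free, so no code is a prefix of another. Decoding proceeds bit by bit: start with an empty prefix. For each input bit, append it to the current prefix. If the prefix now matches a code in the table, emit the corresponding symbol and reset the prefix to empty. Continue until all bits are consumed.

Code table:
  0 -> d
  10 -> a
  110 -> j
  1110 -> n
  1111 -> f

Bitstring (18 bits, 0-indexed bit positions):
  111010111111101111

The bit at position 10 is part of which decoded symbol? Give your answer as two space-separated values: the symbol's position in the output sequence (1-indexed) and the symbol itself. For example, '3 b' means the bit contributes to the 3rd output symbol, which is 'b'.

Bit 0: prefix='1' (no match yet)
Bit 1: prefix='11' (no match yet)
Bit 2: prefix='111' (no match yet)
Bit 3: prefix='1110' -> emit 'n', reset
Bit 4: prefix='1' (no match yet)
Bit 5: prefix='10' -> emit 'a', reset
Bit 6: prefix='1' (no match yet)
Bit 7: prefix='11' (no match yet)
Bit 8: prefix='111' (no match yet)
Bit 9: prefix='1111' -> emit 'f', reset
Bit 10: prefix='1' (no match yet)
Bit 11: prefix='11' (no match yet)
Bit 12: prefix='111' (no match yet)
Bit 13: prefix='1110' -> emit 'n', reset
Bit 14: prefix='1' (no match yet)

Answer: 4 n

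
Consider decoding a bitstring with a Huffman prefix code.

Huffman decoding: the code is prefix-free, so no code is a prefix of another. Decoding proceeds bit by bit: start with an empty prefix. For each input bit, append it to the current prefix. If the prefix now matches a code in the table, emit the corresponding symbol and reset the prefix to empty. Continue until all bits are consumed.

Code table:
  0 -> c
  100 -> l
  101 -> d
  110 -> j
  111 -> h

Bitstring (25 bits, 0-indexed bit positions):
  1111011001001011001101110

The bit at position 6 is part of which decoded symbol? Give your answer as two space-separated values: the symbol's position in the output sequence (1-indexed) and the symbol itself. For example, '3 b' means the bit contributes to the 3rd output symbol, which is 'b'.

Bit 0: prefix='1' (no match yet)
Bit 1: prefix='11' (no match yet)
Bit 2: prefix='111' -> emit 'h', reset
Bit 3: prefix='1' (no match yet)
Bit 4: prefix='10' (no match yet)
Bit 5: prefix='101' -> emit 'd', reset
Bit 6: prefix='1' (no match yet)
Bit 7: prefix='10' (no match yet)
Bit 8: prefix='100' -> emit 'l', reset
Bit 9: prefix='1' (no match yet)
Bit 10: prefix='10' (no match yet)

Answer: 3 l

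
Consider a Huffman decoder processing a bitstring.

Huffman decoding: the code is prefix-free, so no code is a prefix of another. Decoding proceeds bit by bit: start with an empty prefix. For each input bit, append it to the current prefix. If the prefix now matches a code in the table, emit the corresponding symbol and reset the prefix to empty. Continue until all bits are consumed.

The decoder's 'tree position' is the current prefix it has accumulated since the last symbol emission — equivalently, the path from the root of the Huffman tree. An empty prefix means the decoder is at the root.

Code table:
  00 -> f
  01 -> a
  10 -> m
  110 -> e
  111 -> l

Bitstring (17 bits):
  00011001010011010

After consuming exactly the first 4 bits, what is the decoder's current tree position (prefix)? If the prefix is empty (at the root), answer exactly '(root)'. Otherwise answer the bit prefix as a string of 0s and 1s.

Answer: (root)

Derivation:
Bit 0: prefix='0' (no match yet)
Bit 1: prefix='00' -> emit 'f', reset
Bit 2: prefix='0' (no match yet)
Bit 3: prefix='01' -> emit 'a', reset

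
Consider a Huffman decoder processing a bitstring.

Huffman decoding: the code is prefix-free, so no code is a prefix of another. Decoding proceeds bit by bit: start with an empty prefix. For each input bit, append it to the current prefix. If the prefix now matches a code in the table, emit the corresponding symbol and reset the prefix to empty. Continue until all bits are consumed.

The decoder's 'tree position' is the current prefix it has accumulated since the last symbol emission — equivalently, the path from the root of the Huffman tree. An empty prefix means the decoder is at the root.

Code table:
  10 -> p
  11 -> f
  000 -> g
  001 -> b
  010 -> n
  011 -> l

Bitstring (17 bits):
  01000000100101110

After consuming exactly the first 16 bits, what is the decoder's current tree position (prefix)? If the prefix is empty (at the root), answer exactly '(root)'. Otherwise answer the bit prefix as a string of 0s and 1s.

Answer: 1

Derivation:
Bit 0: prefix='0' (no match yet)
Bit 1: prefix='01' (no match yet)
Bit 2: prefix='010' -> emit 'n', reset
Bit 3: prefix='0' (no match yet)
Bit 4: prefix='00' (no match yet)
Bit 5: prefix='000' -> emit 'g', reset
Bit 6: prefix='0' (no match yet)
Bit 7: prefix='00' (no match yet)
Bit 8: prefix='001' -> emit 'b', reset
Bit 9: prefix='0' (no match yet)
Bit 10: prefix='00' (no match yet)
Bit 11: prefix='001' -> emit 'b', reset
Bit 12: prefix='0' (no match yet)
Bit 13: prefix='01' (no match yet)
Bit 14: prefix='011' -> emit 'l', reset
Bit 15: prefix='1' (no match yet)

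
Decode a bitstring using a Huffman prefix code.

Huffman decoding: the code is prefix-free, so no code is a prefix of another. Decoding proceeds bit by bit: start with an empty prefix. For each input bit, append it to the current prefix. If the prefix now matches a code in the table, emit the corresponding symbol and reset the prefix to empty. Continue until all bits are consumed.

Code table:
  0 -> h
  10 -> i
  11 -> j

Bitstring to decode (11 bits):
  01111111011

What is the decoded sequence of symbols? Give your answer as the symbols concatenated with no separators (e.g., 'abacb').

Answer: hjjjij

Derivation:
Bit 0: prefix='0' -> emit 'h', reset
Bit 1: prefix='1' (no match yet)
Bit 2: prefix='11' -> emit 'j', reset
Bit 3: prefix='1' (no match yet)
Bit 4: prefix='11' -> emit 'j', reset
Bit 5: prefix='1' (no match yet)
Bit 6: prefix='11' -> emit 'j', reset
Bit 7: prefix='1' (no match yet)
Bit 8: prefix='10' -> emit 'i', reset
Bit 9: prefix='1' (no match yet)
Bit 10: prefix='11' -> emit 'j', reset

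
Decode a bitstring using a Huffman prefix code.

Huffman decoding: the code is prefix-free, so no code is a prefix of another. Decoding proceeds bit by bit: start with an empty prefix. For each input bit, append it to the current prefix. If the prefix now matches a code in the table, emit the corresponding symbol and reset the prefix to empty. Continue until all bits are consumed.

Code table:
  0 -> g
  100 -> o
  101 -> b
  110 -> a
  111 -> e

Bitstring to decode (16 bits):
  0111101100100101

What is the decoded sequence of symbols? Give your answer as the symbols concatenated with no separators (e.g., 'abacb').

Bit 0: prefix='0' -> emit 'g', reset
Bit 1: prefix='1' (no match yet)
Bit 2: prefix='11' (no match yet)
Bit 3: prefix='111' -> emit 'e', reset
Bit 4: prefix='1' (no match yet)
Bit 5: prefix='10' (no match yet)
Bit 6: prefix='101' -> emit 'b', reset
Bit 7: prefix='1' (no match yet)
Bit 8: prefix='10' (no match yet)
Bit 9: prefix='100' -> emit 'o', reset
Bit 10: prefix='1' (no match yet)
Bit 11: prefix='10' (no match yet)
Bit 12: prefix='100' -> emit 'o', reset
Bit 13: prefix='1' (no match yet)
Bit 14: prefix='10' (no match yet)
Bit 15: prefix='101' -> emit 'b', reset

Answer: geboob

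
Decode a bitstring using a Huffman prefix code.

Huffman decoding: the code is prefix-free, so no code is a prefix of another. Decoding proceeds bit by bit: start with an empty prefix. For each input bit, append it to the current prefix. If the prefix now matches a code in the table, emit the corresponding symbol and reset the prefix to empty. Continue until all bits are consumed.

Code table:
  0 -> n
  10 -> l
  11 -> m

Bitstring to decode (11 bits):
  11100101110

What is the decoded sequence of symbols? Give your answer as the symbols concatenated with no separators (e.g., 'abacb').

Answer: mlnlml

Derivation:
Bit 0: prefix='1' (no match yet)
Bit 1: prefix='11' -> emit 'm', reset
Bit 2: prefix='1' (no match yet)
Bit 3: prefix='10' -> emit 'l', reset
Bit 4: prefix='0' -> emit 'n', reset
Bit 5: prefix='1' (no match yet)
Bit 6: prefix='10' -> emit 'l', reset
Bit 7: prefix='1' (no match yet)
Bit 8: prefix='11' -> emit 'm', reset
Bit 9: prefix='1' (no match yet)
Bit 10: prefix='10' -> emit 'l', reset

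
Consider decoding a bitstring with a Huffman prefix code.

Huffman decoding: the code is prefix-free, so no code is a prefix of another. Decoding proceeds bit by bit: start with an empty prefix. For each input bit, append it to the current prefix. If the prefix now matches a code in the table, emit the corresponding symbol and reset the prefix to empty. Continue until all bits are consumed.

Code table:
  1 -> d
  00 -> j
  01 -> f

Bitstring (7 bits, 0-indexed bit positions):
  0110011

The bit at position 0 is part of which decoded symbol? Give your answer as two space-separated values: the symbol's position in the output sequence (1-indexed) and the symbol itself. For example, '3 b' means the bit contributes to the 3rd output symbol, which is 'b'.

Bit 0: prefix='0' (no match yet)
Bit 1: prefix='01' -> emit 'f', reset
Bit 2: prefix='1' -> emit 'd', reset
Bit 3: prefix='0' (no match yet)
Bit 4: prefix='00' -> emit 'j', reset

Answer: 1 f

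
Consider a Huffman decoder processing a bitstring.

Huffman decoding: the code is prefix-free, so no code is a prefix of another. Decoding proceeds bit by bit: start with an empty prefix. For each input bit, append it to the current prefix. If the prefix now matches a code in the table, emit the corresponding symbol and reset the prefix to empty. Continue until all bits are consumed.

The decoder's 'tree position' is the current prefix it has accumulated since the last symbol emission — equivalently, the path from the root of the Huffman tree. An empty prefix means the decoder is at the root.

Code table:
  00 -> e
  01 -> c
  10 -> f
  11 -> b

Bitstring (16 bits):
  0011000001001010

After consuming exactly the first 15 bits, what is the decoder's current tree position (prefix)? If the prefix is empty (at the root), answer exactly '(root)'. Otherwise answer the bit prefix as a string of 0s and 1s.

Answer: 1

Derivation:
Bit 0: prefix='0' (no match yet)
Bit 1: prefix='00' -> emit 'e', reset
Bit 2: prefix='1' (no match yet)
Bit 3: prefix='11' -> emit 'b', reset
Bit 4: prefix='0' (no match yet)
Bit 5: prefix='00' -> emit 'e', reset
Bit 6: prefix='0' (no match yet)
Bit 7: prefix='00' -> emit 'e', reset
Bit 8: prefix='0' (no match yet)
Bit 9: prefix='01' -> emit 'c', reset
Bit 10: prefix='0' (no match yet)
Bit 11: prefix='00' -> emit 'e', reset
Bit 12: prefix='1' (no match yet)
Bit 13: prefix='10' -> emit 'f', reset
Bit 14: prefix='1' (no match yet)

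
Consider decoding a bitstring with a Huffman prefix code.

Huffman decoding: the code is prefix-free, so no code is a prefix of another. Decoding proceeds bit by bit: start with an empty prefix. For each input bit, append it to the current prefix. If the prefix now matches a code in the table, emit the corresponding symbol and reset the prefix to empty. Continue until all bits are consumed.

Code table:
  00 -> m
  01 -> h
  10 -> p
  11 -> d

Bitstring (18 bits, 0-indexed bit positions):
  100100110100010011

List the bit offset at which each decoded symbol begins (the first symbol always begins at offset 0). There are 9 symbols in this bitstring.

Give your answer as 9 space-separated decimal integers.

Answer: 0 2 4 6 8 10 12 14 16

Derivation:
Bit 0: prefix='1' (no match yet)
Bit 1: prefix='10' -> emit 'p', reset
Bit 2: prefix='0' (no match yet)
Bit 3: prefix='01' -> emit 'h', reset
Bit 4: prefix='0' (no match yet)
Bit 5: prefix='00' -> emit 'm', reset
Bit 6: prefix='1' (no match yet)
Bit 7: prefix='11' -> emit 'd', reset
Bit 8: prefix='0' (no match yet)
Bit 9: prefix='01' -> emit 'h', reset
Bit 10: prefix='0' (no match yet)
Bit 11: prefix='00' -> emit 'm', reset
Bit 12: prefix='0' (no match yet)
Bit 13: prefix='01' -> emit 'h', reset
Bit 14: prefix='0' (no match yet)
Bit 15: prefix='00' -> emit 'm', reset
Bit 16: prefix='1' (no match yet)
Bit 17: prefix='11' -> emit 'd', reset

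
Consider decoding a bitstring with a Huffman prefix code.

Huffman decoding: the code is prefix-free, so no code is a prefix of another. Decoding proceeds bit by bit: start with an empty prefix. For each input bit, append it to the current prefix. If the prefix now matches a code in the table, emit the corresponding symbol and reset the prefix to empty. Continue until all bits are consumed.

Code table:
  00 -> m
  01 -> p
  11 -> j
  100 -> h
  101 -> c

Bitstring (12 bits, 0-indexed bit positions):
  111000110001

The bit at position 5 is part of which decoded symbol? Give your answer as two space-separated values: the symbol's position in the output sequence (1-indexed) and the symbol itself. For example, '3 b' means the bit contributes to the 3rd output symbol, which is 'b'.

Bit 0: prefix='1' (no match yet)
Bit 1: prefix='11' -> emit 'j', reset
Bit 2: prefix='1' (no match yet)
Bit 3: prefix='10' (no match yet)
Bit 4: prefix='100' -> emit 'h', reset
Bit 5: prefix='0' (no match yet)
Bit 6: prefix='01' -> emit 'p', reset
Bit 7: prefix='1' (no match yet)
Bit 8: prefix='10' (no match yet)
Bit 9: prefix='100' -> emit 'h', reset

Answer: 3 p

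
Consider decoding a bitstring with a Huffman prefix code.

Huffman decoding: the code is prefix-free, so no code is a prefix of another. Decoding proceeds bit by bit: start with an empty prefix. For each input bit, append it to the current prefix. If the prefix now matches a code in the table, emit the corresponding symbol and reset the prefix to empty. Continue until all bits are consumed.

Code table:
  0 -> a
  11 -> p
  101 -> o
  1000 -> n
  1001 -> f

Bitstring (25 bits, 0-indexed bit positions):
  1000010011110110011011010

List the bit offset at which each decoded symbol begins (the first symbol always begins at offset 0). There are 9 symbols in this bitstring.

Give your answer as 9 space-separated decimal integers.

Bit 0: prefix='1' (no match yet)
Bit 1: prefix='10' (no match yet)
Bit 2: prefix='100' (no match yet)
Bit 3: prefix='1000' -> emit 'n', reset
Bit 4: prefix='0' -> emit 'a', reset
Bit 5: prefix='1' (no match yet)
Bit 6: prefix='10' (no match yet)
Bit 7: prefix='100' (no match yet)
Bit 8: prefix='1001' -> emit 'f', reset
Bit 9: prefix='1' (no match yet)
Bit 10: prefix='11' -> emit 'p', reset
Bit 11: prefix='1' (no match yet)
Bit 12: prefix='10' (no match yet)
Bit 13: prefix='101' -> emit 'o', reset
Bit 14: prefix='1' (no match yet)
Bit 15: prefix='10' (no match yet)
Bit 16: prefix='100' (no match yet)
Bit 17: prefix='1001' -> emit 'f', reset
Bit 18: prefix='1' (no match yet)
Bit 19: prefix='10' (no match yet)
Bit 20: prefix='101' -> emit 'o', reset
Bit 21: prefix='1' (no match yet)
Bit 22: prefix='10' (no match yet)
Bit 23: prefix='101' -> emit 'o', reset
Bit 24: prefix='0' -> emit 'a', reset

Answer: 0 4 5 9 11 14 18 21 24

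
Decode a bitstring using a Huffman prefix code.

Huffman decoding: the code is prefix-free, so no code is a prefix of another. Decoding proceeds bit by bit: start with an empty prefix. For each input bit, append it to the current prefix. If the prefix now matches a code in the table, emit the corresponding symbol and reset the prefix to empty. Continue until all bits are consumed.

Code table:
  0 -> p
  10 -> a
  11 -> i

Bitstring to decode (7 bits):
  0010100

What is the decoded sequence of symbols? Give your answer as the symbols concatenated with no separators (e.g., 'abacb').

Bit 0: prefix='0' -> emit 'p', reset
Bit 1: prefix='0' -> emit 'p', reset
Bit 2: prefix='1' (no match yet)
Bit 3: prefix='10' -> emit 'a', reset
Bit 4: prefix='1' (no match yet)
Bit 5: prefix='10' -> emit 'a', reset
Bit 6: prefix='0' -> emit 'p', reset

Answer: ppaap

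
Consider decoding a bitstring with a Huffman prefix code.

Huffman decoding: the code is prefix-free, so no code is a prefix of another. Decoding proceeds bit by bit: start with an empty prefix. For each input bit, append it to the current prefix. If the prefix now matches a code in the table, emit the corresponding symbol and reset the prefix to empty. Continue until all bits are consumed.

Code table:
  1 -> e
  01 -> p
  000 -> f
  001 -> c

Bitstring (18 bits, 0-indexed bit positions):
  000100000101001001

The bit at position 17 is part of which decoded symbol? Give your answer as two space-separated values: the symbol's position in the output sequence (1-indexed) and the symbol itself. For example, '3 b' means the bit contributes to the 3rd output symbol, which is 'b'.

Bit 0: prefix='0' (no match yet)
Bit 1: prefix='00' (no match yet)
Bit 2: prefix='000' -> emit 'f', reset
Bit 3: prefix='1' -> emit 'e', reset
Bit 4: prefix='0' (no match yet)
Bit 5: prefix='00' (no match yet)
Bit 6: prefix='000' -> emit 'f', reset
Bit 7: prefix='0' (no match yet)
Bit 8: prefix='00' (no match yet)
Bit 9: prefix='001' -> emit 'c', reset
Bit 10: prefix='0' (no match yet)
Bit 11: prefix='01' -> emit 'p', reset
Bit 12: prefix='0' (no match yet)
Bit 13: prefix='00' (no match yet)
Bit 14: prefix='001' -> emit 'c', reset
Bit 15: prefix='0' (no match yet)
Bit 16: prefix='00' (no match yet)
Bit 17: prefix='001' -> emit 'c', reset

Answer: 7 c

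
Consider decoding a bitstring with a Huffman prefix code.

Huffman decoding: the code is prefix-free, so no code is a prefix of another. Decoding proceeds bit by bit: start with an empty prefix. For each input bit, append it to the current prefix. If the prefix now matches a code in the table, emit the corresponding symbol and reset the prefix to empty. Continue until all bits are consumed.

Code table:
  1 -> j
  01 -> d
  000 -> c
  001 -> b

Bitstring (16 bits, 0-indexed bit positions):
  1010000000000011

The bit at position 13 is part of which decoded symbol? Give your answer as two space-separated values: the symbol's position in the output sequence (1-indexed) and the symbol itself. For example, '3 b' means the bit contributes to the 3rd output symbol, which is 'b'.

Bit 0: prefix='1' -> emit 'j', reset
Bit 1: prefix='0' (no match yet)
Bit 2: prefix='01' -> emit 'd', reset
Bit 3: prefix='0' (no match yet)
Bit 4: prefix='00' (no match yet)
Bit 5: prefix='000' -> emit 'c', reset
Bit 6: prefix='0' (no match yet)
Bit 7: prefix='00' (no match yet)
Bit 8: prefix='000' -> emit 'c', reset
Bit 9: prefix='0' (no match yet)
Bit 10: prefix='00' (no match yet)
Bit 11: prefix='000' -> emit 'c', reset
Bit 12: prefix='0' (no match yet)
Bit 13: prefix='00' (no match yet)
Bit 14: prefix='001' -> emit 'b', reset
Bit 15: prefix='1' -> emit 'j', reset

Answer: 6 b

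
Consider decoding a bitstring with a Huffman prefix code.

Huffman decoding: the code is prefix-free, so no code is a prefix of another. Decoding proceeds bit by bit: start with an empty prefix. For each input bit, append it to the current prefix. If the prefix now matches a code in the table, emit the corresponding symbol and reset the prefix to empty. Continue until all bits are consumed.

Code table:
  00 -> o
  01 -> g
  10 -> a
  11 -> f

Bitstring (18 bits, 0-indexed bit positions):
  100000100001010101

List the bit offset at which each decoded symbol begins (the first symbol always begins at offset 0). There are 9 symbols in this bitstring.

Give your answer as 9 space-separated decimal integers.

Answer: 0 2 4 6 8 10 12 14 16

Derivation:
Bit 0: prefix='1' (no match yet)
Bit 1: prefix='10' -> emit 'a', reset
Bit 2: prefix='0' (no match yet)
Bit 3: prefix='00' -> emit 'o', reset
Bit 4: prefix='0' (no match yet)
Bit 5: prefix='00' -> emit 'o', reset
Bit 6: prefix='1' (no match yet)
Bit 7: prefix='10' -> emit 'a', reset
Bit 8: prefix='0' (no match yet)
Bit 9: prefix='00' -> emit 'o', reset
Bit 10: prefix='0' (no match yet)
Bit 11: prefix='01' -> emit 'g', reset
Bit 12: prefix='0' (no match yet)
Bit 13: prefix='01' -> emit 'g', reset
Bit 14: prefix='0' (no match yet)
Bit 15: prefix='01' -> emit 'g', reset
Bit 16: prefix='0' (no match yet)
Bit 17: prefix='01' -> emit 'g', reset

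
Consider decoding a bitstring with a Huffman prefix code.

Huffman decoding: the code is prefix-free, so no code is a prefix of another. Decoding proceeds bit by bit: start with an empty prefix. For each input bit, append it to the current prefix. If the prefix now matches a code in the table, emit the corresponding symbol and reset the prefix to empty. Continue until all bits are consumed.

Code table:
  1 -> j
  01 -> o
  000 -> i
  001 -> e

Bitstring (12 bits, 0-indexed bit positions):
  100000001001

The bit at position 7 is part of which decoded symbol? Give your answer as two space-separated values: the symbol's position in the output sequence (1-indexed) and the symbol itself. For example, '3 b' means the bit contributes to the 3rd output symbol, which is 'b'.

Answer: 4 o

Derivation:
Bit 0: prefix='1' -> emit 'j', reset
Bit 1: prefix='0' (no match yet)
Bit 2: prefix='00' (no match yet)
Bit 3: prefix='000' -> emit 'i', reset
Bit 4: prefix='0' (no match yet)
Bit 5: prefix='00' (no match yet)
Bit 6: prefix='000' -> emit 'i', reset
Bit 7: prefix='0' (no match yet)
Bit 8: prefix='01' -> emit 'o', reset
Bit 9: prefix='0' (no match yet)
Bit 10: prefix='00' (no match yet)
Bit 11: prefix='001' -> emit 'e', reset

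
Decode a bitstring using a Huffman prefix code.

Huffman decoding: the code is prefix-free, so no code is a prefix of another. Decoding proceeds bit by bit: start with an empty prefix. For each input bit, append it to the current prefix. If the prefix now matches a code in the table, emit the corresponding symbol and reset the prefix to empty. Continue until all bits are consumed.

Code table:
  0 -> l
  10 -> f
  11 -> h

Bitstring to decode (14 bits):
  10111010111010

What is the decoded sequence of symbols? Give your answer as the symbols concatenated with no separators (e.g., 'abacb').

Bit 0: prefix='1' (no match yet)
Bit 1: prefix='10' -> emit 'f', reset
Bit 2: prefix='1' (no match yet)
Bit 3: prefix='11' -> emit 'h', reset
Bit 4: prefix='1' (no match yet)
Bit 5: prefix='10' -> emit 'f', reset
Bit 6: prefix='1' (no match yet)
Bit 7: prefix='10' -> emit 'f', reset
Bit 8: prefix='1' (no match yet)
Bit 9: prefix='11' -> emit 'h', reset
Bit 10: prefix='1' (no match yet)
Bit 11: prefix='10' -> emit 'f', reset
Bit 12: prefix='1' (no match yet)
Bit 13: prefix='10' -> emit 'f', reset

Answer: fhffhff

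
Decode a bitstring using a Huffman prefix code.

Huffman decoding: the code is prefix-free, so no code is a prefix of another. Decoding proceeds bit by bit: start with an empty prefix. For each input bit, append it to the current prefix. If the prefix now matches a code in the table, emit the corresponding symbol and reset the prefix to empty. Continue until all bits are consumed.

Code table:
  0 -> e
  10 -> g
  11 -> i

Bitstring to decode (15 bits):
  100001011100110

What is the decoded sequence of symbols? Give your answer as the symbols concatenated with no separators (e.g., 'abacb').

Bit 0: prefix='1' (no match yet)
Bit 1: prefix='10' -> emit 'g', reset
Bit 2: prefix='0' -> emit 'e', reset
Bit 3: prefix='0' -> emit 'e', reset
Bit 4: prefix='0' -> emit 'e', reset
Bit 5: prefix='1' (no match yet)
Bit 6: prefix='10' -> emit 'g', reset
Bit 7: prefix='1' (no match yet)
Bit 8: prefix='11' -> emit 'i', reset
Bit 9: prefix='1' (no match yet)
Bit 10: prefix='10' -> emit 'g', reset
Bit 11: prefix='0' -> emit 'e', reset
Bit 12: prefix='1' (no match yet)
Bit 13: prefix='11' -> emit 'i', reset
Bit 14: prefix='0' -> emit 'e', reset

Answer: geeegigeie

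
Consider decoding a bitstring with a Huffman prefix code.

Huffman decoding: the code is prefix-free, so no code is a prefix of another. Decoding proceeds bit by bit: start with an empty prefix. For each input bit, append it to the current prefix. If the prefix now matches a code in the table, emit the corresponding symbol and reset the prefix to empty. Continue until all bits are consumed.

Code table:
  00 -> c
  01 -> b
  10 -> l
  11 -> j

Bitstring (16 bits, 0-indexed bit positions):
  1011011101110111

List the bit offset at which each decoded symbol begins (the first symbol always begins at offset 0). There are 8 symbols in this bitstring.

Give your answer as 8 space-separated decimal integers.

Bit 0: prefix='1' (no match yet)
Bit 1: prefix='10' -> emit 'l', reset
Bit 2: prefix='1' (no match yet)
Bit 3: prefix='11' -> emit 'j', reset
Bit 4: prefix='0' (no match yet)
Bit 5: prefix='01' -> emit 'b', reset
Bit 6: prefix='1' (no match yet)
Bit 7: prefix='11' -> emit 'j', reset
Bit 8: prefix='0' (no match yet)
Bit 9: prefix='01' -> emit 'b', reset
Bit 10: prefix='1' (no match yet)
Bit 11: prefix='11' -> emit 'j', reset
Bit 12: prefix='0' (no match yet)
Bit 13: prefix='01' -> emit 'b', reset
Bit 14: prefix='1' (no match yet)
Bit 15: prefix='11' -> emit 'j', reset

Answer: 0 2 4 6 8 10 12 14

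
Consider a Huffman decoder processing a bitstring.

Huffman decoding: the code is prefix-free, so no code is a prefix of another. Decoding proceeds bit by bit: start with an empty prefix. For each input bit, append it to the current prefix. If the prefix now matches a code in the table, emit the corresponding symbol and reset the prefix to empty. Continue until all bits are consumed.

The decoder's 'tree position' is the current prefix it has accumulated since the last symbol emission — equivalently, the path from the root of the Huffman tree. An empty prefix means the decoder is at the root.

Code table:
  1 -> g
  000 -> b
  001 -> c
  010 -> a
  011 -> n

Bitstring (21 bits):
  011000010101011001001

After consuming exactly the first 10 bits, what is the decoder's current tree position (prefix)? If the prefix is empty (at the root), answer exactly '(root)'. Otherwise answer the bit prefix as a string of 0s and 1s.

Answer: (root)

Derivation:
Bit 0: prefix='0' (no match yet)
Bit 1: prefix='01' (no match yet)
Bit 2: prefix='011' -> emit 'n', reset
Bit 3: prefix='0' (no match yet)
Bit 4: prefix='00' (no match yet)
Bit 5: prefix='000' -> emit 'b', reset
Bit 6: prefix='0' (no match yet)
Bit 7: prefix='01' (no match yet)
Bit 8: prefix='010' -> emit 'a', reset
Bit 9: prefix='1' -> emit 'g', reset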